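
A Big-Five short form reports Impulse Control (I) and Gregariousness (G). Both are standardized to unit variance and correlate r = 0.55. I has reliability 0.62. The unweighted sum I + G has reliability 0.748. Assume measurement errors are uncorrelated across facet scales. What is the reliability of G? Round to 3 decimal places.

Var(I+G) = 2 + 2·0.55 = 3.100.
True-score variance = ρ_I + ρ_G + 2·0.55, so 0.748 = (0.62 + ρ_G + 1.10) / 3.100.
ρ_G = 0.748·3.100 − 0.62 − 1.10 = 0.599.

0.599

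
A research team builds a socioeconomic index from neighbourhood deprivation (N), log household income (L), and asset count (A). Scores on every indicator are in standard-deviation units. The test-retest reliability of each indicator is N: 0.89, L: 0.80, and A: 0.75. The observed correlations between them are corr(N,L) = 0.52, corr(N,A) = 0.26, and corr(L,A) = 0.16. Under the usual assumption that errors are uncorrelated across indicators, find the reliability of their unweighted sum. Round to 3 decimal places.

0.885

Var(N+L+A) = 3 + 2·[0.52 + 0.26 + 0.16] = 3 + 1.88 = 4.88.
Under uncorrelated errors the observed covariances equal the true-score covariances, so only the own-variance terms attenuate.
True-score variance = [0.89 + 0.80 + 0.75] + 1.88 = 2.44 + 1.88 = 4.32.
Reliability = 4.32 / 4.88 = 0.885.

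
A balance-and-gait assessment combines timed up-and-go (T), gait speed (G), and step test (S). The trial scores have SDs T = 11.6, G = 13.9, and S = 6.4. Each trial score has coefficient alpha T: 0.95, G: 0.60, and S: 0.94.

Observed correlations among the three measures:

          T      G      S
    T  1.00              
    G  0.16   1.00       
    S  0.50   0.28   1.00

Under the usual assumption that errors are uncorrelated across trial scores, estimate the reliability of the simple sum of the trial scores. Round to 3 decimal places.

Var(T+G+S) = 11.6² + 13.9² + 6.4² + 2·[11.6·13.9·0.16 + 11.6·6.4·0.50 + 13.9·6.4·0.28] = 368.73 + 175.654 = 544.384.
Under uncorrelated errors the observed covariances equal the true-score covariances, so only the own-variance terms attenuate.
True-score variance = [11.6²·0.95 + 13.9²·0.60 + 6.4²·0.94] + 175.654 = 282.26 + 175.654 = 457.915.
Reliability = 457.915 / 544.384 = 0.841.

0.841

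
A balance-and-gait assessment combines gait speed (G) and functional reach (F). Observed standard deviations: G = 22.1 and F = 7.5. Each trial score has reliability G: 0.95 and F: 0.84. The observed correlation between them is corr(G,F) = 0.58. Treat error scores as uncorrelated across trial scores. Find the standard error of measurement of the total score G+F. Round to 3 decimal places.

5.781

Var(total) = 544.66 + 192.27 = 736.93.
True-score variance = 511.24 + 192.27 = 703.51, so reliability = 0.9546.
Error variance = 736.93 − 703.51 = 33.4205; SEM = √33.4205 = 5.781.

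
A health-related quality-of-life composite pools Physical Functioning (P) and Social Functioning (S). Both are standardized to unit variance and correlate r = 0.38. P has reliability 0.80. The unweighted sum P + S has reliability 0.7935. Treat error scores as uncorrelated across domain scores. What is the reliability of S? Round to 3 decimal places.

Var(P+S) = 2 + 2·0.38 = 2.760.
True-score variance = ρ_P + ρ_S + 2·0.38, so 0.7935 = (0.80 + ρ_S + 0.76) / 2.760.
ρ_S = 0.7935·2.760 − 0.80 − 0.76 = 0.630.

0.630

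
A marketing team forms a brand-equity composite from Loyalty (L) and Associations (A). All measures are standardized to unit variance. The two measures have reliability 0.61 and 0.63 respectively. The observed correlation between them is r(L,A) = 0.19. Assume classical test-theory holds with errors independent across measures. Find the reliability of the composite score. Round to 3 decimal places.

0.681

Var(L+A) = 2 + 2·[0.19] = 2 + 0.38 = 2.38.
With uncorrelated errors the cross-covariances are all true-score covariance, so they carry over unchanged; only the diagonal terms shrink to ρᵢσᵢ².
True-score variance = [0.61 + 0.63] + 0.38 = 1.24 + 0.38 = 1.62.
Reliability = 1.62 / 2.38 = 0.681.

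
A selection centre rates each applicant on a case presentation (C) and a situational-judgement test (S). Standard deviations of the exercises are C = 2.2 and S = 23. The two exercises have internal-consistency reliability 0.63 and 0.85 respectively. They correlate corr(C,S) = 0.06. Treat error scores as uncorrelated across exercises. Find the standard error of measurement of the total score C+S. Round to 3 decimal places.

9.008

Var(total) = 533.84 + 6.072 = 539.912.
True-score variance = 452.699 + 6.072 = 458.771, so reliability = 0.8497.
Error variance = 539.912 − 458.771 = 81.1408; SEM = √81.1408 = 9.008.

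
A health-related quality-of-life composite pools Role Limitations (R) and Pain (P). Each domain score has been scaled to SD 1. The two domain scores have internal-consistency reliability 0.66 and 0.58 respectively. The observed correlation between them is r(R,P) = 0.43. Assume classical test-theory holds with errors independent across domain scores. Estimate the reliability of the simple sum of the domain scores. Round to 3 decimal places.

Var(R+P) = 2 + 2·[0.43] = 2 + 0.86 = 2.86.
Because errors are independent across components, Cov(Tᵢ,Tⱼ) = Cov(Xᵢ,Xⱼ); the off-diagonal part of the true-score variance is the same as above.
True-score variance = [0.66 + 0.58] + 0.86 = 1.24 + 0.86 = 2.1.
Reliability = 2.1 / 2.86 = 0.734.

0.734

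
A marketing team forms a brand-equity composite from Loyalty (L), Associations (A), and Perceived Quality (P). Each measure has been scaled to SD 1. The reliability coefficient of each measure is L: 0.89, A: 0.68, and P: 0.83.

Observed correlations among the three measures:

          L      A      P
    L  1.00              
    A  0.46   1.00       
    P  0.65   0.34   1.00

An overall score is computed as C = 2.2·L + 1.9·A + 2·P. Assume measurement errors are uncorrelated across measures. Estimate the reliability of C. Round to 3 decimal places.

0.904

Var(C) = 2.2² + 1.9² + 2² + 2·[4.18·0.46 + 4.4·0.65 + 3.8·0.34] = 12.45 + 12.1496 = 24.5996.
Under uncorrelated errors the observed covariances equal the true-score covariances, so only the own-variance terms attenuate.
True-score variance = [2.2²·0.89 + 1.9²·0.68 + 2²·0.83] + 12.1496 = 10.0824 + 12.1496 = 22.232.
Reliability = 22.232 / 24.5996 = 0.904.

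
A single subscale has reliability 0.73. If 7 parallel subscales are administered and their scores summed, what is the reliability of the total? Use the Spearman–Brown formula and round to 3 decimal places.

0.950

ρ_k = kρ / (1 + (k−1)ρ) = 7·0.73 / (1 + 6·0.73) = 5.110 / 5.380 = 0.950.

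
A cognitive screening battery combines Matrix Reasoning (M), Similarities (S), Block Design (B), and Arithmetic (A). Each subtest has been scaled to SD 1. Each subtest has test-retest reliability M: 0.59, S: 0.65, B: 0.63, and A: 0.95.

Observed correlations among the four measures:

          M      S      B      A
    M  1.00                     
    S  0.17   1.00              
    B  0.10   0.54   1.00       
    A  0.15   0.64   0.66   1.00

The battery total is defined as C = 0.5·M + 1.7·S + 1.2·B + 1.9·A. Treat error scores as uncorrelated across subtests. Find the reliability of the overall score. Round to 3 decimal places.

Var(C) = 0.5² + 1.7² + 1.2² + 1.9² + 2·[0.85·0.17 + 0.6·0.10 + 0.95·0.15 + 2.04·0.54 + 3.23·0.64 + 2.28·0.66] = 8.19 + 10.0412 = 18.2312.
With uncorrelated errors the cross-covariances are all true-score covariance, so they carry over unchanged; only the diagonal terms shrink to ρᵢσᵢ².
True-score variance = [0.5²·0.59 + 1.7²·0.65 + 1.2²·0.63 + 1.9²·0.95] + 10.0412 = 6.3627 + 10.0412 = 16.4039.
Reliability = 16.4039 / 18.2312 = 0.900.

0.900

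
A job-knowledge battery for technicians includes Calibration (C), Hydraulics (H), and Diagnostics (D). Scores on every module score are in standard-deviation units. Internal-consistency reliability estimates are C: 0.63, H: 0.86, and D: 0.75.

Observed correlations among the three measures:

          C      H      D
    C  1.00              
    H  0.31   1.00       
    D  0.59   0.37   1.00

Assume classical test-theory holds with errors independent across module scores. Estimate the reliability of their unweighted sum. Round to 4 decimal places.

Var(C+H+D) = 3 + 2·[0.31 + 0.59 + 0.37] = 3 + 2.54 = 5.54.
Under uncorrelated errors the observed covariances equal the true-score covariances, so only the own-variance terms attenuate.
True-score variance = [0.63 + 0.86 + 0.75] + 2.54 = 2.24 + 2.54 = 4.78.
Reliability = 4.78 / 5.54 = 0.8628.

0.8628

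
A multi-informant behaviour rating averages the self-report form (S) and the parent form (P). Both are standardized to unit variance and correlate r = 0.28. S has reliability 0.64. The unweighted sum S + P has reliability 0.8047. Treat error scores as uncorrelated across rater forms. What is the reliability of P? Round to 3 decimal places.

0.860

Var(S+P) = 2 + 2·0.28 = 2.560.
True-score variance = ρ_S + ρ_P + 2·0.28, so 0.8047 = (0.64 + ρ_P + 0.56) / 2.560.
ρ_P = 0.8047·2.560 − 0.64 − 0.56 = 0.860.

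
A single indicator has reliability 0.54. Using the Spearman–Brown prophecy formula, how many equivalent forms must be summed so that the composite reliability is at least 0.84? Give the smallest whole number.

k ≥ ρ*(1−ρ₁)/(ρ₁(1−ρ*)) = 0.84·0.46 / (0.54·0.16) = 4.472.
Smallest integer k = 5.

5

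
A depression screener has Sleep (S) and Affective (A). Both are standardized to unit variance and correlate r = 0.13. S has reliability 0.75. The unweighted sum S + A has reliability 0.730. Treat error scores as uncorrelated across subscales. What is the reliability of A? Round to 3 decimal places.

Var(S+A) = 2 + 2·0.13 = 2.260.
True-score variance = ρ_S + ρ_A + 2·0.13, so 0.730 = (0.75 + ρ_A + 0.26) / 2.260.
ρ_A = 0.730·2.260 − 0.75 − 0.26 = 0.640.

0.640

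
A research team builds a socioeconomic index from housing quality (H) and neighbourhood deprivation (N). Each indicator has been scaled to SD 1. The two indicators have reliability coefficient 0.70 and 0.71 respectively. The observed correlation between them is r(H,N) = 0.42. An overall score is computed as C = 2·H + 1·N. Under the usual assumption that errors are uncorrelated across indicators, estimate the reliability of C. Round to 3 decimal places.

0.777

Var(C) = 2² + 1 + 2·[2·0.42] = 5 + 1.68 = 6.68.
Because errors are independent across components, Cov(Tᵢ,Tⱼ) = Cov(Xᵢ,Xⱼ); the off-diagonal part of the true-score variance is the same as above.
True-score variance = [2²·0.70 + 0.71] + 1.68 = 3.51 + 1.68 = 5.19.
Reliability = 5.19 / 6.68 = 0.777.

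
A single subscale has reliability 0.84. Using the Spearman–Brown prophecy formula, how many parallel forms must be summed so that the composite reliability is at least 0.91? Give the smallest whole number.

2

k ≥ ρ*(1−ρ₁)/(ρ₁(1−ρ*)) = 0.91·0.16 / (0.84·0.09) = 1.926.
Smallest integer k = 2.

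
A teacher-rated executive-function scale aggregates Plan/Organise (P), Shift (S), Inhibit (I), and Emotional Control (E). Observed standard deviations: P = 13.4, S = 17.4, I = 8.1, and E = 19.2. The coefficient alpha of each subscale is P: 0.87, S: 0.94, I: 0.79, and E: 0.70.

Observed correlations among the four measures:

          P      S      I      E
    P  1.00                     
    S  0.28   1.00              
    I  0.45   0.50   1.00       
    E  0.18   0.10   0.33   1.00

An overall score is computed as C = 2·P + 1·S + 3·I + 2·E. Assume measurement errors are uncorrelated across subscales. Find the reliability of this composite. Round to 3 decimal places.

Var(C) = 2²·13.4² + 17.4² + 3²·8.1² + 2²·19.2² + 2·[2·13.4·17.4·0.28 + 6·13.4·8.1·0.45 + 4·13.4·19.2·0.18 + 3·17.4·8.1·0.50 + 2·17.4·19.2·0.10 + 6·8.1·19.2·0.33] = 3086.05 + 2390.05 = 5476.1.
Under uncorrelated errors the observed covariances equal the true-score covariances, so only the own-variance terms attenuate.
True-score variance = [2²·13.4²·0.87 + 17.4²·0.94 + 3²·8.1²·0.79 + 2²·19.2²·0.70] + 2390.05 = 2408.14 + 2390.05 = 4798.19.
Reliability = 4798.19 / 5476.1 = 0.876.

0.876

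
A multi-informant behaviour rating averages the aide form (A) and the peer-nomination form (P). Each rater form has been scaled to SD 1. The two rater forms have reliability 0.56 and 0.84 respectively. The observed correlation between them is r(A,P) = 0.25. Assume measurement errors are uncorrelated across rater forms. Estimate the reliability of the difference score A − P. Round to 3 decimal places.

0.600

Var(A−P) = 1 + 1 − 2·0.25 = 2 − 0.5 = 1.5.
With uncorrelated errors the cross-covariances are all true-score covariance, so they carry over unchanged; only the diagonal terms shrink to ρᵢσᵢ².
True-score variance = [0.56 + 0.84] − 0.5 = 1.4 − 0.5 = 0.9.
Reliability = 0.9 / 1.5 = 0.600.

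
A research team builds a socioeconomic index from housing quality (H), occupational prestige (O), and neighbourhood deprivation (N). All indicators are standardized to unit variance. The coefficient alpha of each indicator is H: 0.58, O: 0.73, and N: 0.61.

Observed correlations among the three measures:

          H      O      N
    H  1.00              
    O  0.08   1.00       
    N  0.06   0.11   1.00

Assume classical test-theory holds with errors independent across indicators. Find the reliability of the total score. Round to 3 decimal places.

Var(H+O+N) = 3 + 2·[0.08 + 0.06 + 0.11] = 3 + 0.5 = 3.5.
Under uncorrelated errors the observed covariances equal the true-score covariances, so only the own-variance terms attenuate.
True-score variance = [0.58 + 0.73 + 0.61] + 0.5 = 1.92 + 0.5 = 2.42.
Reliability = 2.42 / 3.5 = 0.691.

0.691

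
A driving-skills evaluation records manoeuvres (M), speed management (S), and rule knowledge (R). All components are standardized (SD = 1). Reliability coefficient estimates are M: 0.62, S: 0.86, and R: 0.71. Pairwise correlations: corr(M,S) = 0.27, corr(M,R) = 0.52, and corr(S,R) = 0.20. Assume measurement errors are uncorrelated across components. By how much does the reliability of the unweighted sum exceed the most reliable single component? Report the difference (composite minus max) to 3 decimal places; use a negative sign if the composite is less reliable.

Var(sum) = 3 + 1.98 = 4.98; true-score variance = 2.19 + 1.98 = 4.17; composite reliability = 0.8373.
Max component reliability = 0.8600.
Difference = 0.8373 − 0.8600 = -0.023.

-0.023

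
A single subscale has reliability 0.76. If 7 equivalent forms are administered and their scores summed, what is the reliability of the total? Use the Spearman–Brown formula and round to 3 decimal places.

0.957

ρ_k = kρ / (1 + (k−1)ρ) = 7·0.76 / (1 + 6·0.76) = 5.320 / 5.560 = 0.957.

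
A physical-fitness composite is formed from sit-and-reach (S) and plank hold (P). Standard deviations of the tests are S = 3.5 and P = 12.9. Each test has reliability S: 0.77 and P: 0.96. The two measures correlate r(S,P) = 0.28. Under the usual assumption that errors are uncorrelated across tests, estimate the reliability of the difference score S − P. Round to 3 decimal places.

Var(S−P) = 3.5² + 12.9² − 2·3.5·12.9·0.28 = 178.66 − 25.284 = 153.376.
With uncorrelated errors the cross-covariances are all true-score covariance, so they carry over unchanged; only the diagonal terms shrink to ρᵢσᵢ².
True-score variance = [3.5²·0.77 + 12.9²·0.96] − 25.284 = 169.186 − 25.284 = 143.902.
Reliability = 143.902 / 153.376 = 0.938.

0.938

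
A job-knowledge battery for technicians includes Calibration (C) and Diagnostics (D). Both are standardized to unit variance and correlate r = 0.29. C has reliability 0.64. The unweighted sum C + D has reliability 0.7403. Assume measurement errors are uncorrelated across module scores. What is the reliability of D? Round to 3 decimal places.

Var(C+D) = 2 + 2·0.29 = 2.580.
True-score variance = ρ_C + ρ_D + 2·0.29, so 0.7403 = (0.64 + ρ_D + 0.58) / 2.580.
ρ_D = 0.7403·2.580 − 0.64 − 0.58 = 0.690.

0.690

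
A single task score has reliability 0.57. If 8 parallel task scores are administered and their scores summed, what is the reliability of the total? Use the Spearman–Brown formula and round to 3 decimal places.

ρ_k = kρ / (1 + (k−1)ρ) = 8·0.57 / (1 + 7·0.57) = 4.560 / 4.990 = 0.914.

0.914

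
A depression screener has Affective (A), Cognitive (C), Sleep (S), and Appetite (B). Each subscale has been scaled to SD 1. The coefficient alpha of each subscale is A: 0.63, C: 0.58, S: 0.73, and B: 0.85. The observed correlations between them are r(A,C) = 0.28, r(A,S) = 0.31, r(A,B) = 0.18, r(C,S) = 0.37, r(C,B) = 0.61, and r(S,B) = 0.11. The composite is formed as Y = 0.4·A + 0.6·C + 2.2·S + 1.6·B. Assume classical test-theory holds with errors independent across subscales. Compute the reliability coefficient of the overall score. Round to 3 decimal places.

0.838

Var(Y) = 0.4² + 0.6² + 2.2² + 1.6² + 2·[0.24·0.28 + 0.88·0.31 + 0.64·0.18 + 1.32·0.37 + 0.96·0.61 + 3.52·0.11] = 7.92 + 3.8328 = 11.7528.
Because errors are independent across components, Cov(Tᵢ,Tⱼ) = Cov(Xᵢ,Xⱼ); the off-diagonal part of the true-score variance is the same as above.
True-score variance = [0.4²·0.63 + 0.6²·0.58 + 2.2²·0.73 + 1.6²·0.85] + 3.8328 = 6.0188 + 3.8328 = 9.8516.
Reliability = 9.8516 / 11.7528 = 0.838.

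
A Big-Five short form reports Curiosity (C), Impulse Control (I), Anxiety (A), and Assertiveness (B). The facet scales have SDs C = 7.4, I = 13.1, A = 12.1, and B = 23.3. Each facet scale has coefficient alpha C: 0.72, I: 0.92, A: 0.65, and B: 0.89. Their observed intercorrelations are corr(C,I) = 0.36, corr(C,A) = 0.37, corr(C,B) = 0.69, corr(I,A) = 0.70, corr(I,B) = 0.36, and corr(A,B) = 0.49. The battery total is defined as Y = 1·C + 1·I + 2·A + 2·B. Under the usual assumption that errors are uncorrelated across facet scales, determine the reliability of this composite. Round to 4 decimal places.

0.9163

Var(Y) = 7.4² + 13.1² + 2²·12.1² + 2²·23.3² + 2·[7.4·13.1·0.36 + 2·7.4·12.1·0.37 + 2·7.4·23.3·0.69 + 2·13.1·12.1·0.70 + 2·13.1·23.3·0.36 + 4·12.1·23.3·0.49] = 2983.57 + 2666.72 = 5650.29.
Because errors are independent across components, Cov(Tᵢ,Tⱼ) = Cov(Xᵢ,Xⱼ); the off-diagonal part of the true-score variance is the same as above.
True-score variance = [7.4²·0.72 + 13.1²·0.92 + 2²·12.1²·0.65 + 2²·23.3²·0.89] + 2666.72 = 2510.66 + 2666.72 = 5177.38.
Reliability = 5177.38 / 5650.29 = 0.9163.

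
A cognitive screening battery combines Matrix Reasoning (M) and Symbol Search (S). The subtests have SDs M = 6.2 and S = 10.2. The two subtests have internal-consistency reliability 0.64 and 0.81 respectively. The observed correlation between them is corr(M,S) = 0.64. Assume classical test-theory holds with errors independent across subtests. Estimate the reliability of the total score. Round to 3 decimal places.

Var(M+S) = 6.2² + 10.2² + 2·[6.2·10.2·0.64] = 142.48 + 80.9472 = 223.427.
Because errors are independent across components, Cov(Tᵢ,Tⱼ) = Cov(Xᵢ,Xⱼ); the off-diagonal part of the true-score variance is the same as above.
True-score variance = [6.2²·0.64 + 10.2²·0.81] + 80.9472 = 108.874 + 80.9472 = 189.821.
Reliability = 189.821 / 223.427 = 0.850.

0.850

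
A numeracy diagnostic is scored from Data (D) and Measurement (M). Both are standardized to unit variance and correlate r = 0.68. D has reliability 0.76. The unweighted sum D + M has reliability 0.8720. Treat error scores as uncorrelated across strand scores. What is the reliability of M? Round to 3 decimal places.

0.810

Var(D+M) = 2 + 2·0.68 = 3.360.
True-score variance = ρ_D + ρ_M + 2·0.68, so 0.8720 = (0.76 + ρ_M + 1.36) / 3.360.
ρ_M = 0.8720·3.360 − 0.76 − 1.36 = 0.810.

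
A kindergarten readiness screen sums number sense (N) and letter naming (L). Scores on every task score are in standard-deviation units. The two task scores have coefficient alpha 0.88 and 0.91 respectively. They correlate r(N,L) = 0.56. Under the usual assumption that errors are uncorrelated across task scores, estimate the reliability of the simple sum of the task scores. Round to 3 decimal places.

Var(N+L) = 2 + 2·[0.56] = 2 + 1.12 = 3.12.
With uncorrelated errors the cross-covariances are all true-score covariance, so they carry over unchanged; only the diagonal terms shrink to ρᵢσᵢ².
True-score variance = [0.88 + 0.91] + 1.12 = 1.79 + 1.12 = 2.91.
Reliability = 2.91 / 3.12 = 0.933.

0.933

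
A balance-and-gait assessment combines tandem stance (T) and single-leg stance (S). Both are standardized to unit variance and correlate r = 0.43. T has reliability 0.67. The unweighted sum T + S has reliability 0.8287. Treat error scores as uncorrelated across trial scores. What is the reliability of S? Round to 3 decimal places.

0.840

Var(T+S) = 2 + 2·0.43 = 2.860.
True-score variance = ρ_T + ρ_S + 2·0.43, so 0.8287 = (0.67 + ρ_S + 0.86) / 2.860.
ρ_S = 0.8287·2.860 − 0.67 − 0.86 = 0.840.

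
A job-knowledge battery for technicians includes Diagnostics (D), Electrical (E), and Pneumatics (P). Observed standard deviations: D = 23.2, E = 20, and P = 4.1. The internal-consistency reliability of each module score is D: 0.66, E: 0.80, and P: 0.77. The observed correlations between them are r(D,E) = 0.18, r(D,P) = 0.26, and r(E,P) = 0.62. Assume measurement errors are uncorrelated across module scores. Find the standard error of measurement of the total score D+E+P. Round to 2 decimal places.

16.34

Var(total) = 955.05 + 318.182 = 1273.23.
True-score variance = 688.182 + 318.182 = 1006.36, so reliability = 0.7904.
Error variance = 1273.23 − 1006.36 = 266.868; SEM = √266.868 = 16.34.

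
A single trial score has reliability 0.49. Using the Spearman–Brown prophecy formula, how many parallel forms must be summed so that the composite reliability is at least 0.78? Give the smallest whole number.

4

k ≥ ρ*(1−ρ₁)/(ρ₁(1−ρ*)) = 0.78·0.51 / (0.49·0.22) = 3.690.
Smallest integer k = 4.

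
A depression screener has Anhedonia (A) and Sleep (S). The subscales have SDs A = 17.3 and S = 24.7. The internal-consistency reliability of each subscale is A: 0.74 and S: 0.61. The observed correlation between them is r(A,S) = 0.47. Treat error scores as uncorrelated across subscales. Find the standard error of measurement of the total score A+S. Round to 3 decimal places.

Var(total) = 909.38 + 401.671 = 1311.05.
True-score variance = 593.63 + 401.671 = 995.301, so reliability = 0.7592.
Error variance = 1311.05 − 995.301 = 315.75; SEM = √315.75 = 17.769.

17.769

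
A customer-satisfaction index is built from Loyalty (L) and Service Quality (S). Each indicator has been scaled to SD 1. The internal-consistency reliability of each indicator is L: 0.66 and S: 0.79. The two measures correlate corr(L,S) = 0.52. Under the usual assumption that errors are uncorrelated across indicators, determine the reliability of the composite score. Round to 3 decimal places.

Var(L+S) = 2 + 2·[0.52] = 2 + 1.04 = 3.04.
Under uncorrelated errors the observed covariances equal the true-score covariances, so only the own-variance terms attenuate.
True-score variance = [0.66 + 0.79] + 1.04 = 1.45 + 1.04 = 2.49.
Reliability = 2.49 / 3.04 = 0.819.

0.819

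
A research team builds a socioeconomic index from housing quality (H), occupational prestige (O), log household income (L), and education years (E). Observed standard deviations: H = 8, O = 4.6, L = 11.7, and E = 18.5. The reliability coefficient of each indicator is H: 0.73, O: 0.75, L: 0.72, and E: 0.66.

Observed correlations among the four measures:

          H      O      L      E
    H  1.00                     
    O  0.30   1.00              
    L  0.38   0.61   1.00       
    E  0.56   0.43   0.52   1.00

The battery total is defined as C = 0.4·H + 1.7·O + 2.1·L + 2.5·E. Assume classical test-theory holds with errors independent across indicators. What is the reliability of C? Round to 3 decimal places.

Var(C) = 0.4²·8² + 1.7²·4.6² + 2.1²·11.7² + 2.5²·18.5² + 2·[0.68·8·4.6·0.30 + 0.84·8·11.7·0.38 + 8·18.5·0.56 + 3.57·4.6·11.7·0.61 + 4.25·4.6·18.5·0.43 + 5.25·11.7·18.5·0.52] = 2814.14 + 1967.79 = 4781.93.
Because errors are independent across components, Cov(Tᵢ,Tⱼ) = Cov(Xᵢ,Xⱼ); the off-diagonal part of the true-score variance is the same as above.
True-score variance = [0.4²·8²·0.73 + 1.7²·4.6²·0.75 + 2.1²·11.7²·0.72 + 2.5²·18.5²·0.66] + 1967.79 = 1899.77 + 1967.79 = 3867.57.
Reliability = 3867.57 / 4781.93 = 0.809.

0.809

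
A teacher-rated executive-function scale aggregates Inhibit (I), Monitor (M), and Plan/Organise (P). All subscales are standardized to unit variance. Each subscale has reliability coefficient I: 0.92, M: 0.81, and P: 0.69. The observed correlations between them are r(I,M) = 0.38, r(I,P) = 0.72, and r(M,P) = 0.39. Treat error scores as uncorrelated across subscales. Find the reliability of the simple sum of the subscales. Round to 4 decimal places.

0.9030

Var(I+M+P) = 3 + 2·[0.38 + 0.72 + 0.39] = 3 + 2.98 = 5.98.
Because errors are independent across components, Cov(Tᵢ,Tⱼ) = Cov(Xᵢ,Xⱼ); the off-diagonal part of the true-score variance is the same as above.
True-score variance = [0.92 + 0.81 + 0.69] + 2.98 = 2.42 + 2.98 = 5.4.
Reliability = 5.4 / 5.98 = 0.9030.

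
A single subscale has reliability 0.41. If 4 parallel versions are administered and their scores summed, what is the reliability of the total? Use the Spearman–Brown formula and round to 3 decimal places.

ρ_k = kρ / (1 + (k−1)ρ) = 4·0.41 / (1 + 3·0.41) = 1.640 / 2.230 = 0.735.

0.735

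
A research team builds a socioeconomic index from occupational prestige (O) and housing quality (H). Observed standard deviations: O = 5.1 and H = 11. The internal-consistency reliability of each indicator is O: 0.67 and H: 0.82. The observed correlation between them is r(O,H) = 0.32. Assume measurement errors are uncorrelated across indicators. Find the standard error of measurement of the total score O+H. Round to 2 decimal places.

Var(total) = 147.01 + 35.904 = 182.914.
True-score variance = 116.647 + 35.904 = 152.551, so reliability = 0.8340.
Error variance = 182.914 − 152.551 = 30.3633; SEM = √30.3633 = 5.51.

5.51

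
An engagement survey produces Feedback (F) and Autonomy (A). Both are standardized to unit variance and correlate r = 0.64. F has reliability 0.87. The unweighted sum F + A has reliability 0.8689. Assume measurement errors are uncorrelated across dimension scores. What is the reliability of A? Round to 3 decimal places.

0.700

Var(F+A) = 2 + 2·0.64 = 3.280.
True-score variance = ρ_F + ρ_A + 2·0.64, so 0.8689 = (0.87 + ρ_A + 1.28) / 3.280.
ρ_A = 0.8689·3.280 − 0.87 − 1.28 = 0.700.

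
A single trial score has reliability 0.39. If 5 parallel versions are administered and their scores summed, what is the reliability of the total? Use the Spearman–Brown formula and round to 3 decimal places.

ρ_k = kρ / (1 + (k−1)ρ) = 5·0.39 / (1 + 4·0.39) = 1.950 / 2.560 = 0.762.

0.762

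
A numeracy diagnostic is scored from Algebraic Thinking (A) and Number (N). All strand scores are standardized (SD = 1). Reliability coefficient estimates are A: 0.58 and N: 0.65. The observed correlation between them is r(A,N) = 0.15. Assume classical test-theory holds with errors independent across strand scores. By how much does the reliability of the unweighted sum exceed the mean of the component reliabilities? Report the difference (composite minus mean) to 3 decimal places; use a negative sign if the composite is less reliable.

0.050

Var(sum) = 2 + 0.3 = 2.3; true-score variance = 1.23 + 0.3 = 1.53; composite reliability = 0.6652.
Mean component reliability = 0.6150.
Difference = 0.6652 − 0.6150 = 0.050.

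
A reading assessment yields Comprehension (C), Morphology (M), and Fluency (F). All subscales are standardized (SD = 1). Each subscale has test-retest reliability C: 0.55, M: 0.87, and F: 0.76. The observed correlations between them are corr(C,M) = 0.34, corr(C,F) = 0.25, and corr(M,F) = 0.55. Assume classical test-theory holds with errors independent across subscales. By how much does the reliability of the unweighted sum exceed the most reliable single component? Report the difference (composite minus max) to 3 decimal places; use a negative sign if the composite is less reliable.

Var(sum) = 3 + 2.28 = 5.28; true-score variance = 2.18 + 2.28 = 4.46; composite reliability = 0.8447.
Max component reliability = 0.8700.
Difference = 0.8447 − 0.8700 = -0.025.

-0.025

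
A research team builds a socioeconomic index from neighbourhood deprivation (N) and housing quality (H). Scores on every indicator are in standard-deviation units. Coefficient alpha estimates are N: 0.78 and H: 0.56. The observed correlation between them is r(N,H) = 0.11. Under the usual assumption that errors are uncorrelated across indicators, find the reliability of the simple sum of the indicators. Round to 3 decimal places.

Var(N+H) = 2 + 2·[0.11] = 2 + 0.22 = 2.22.
Under uncorrelated errors the observed covariances equal the true-score covariances, so only the own-variance terms attenuate.
True-score variance = [0.78 + 0.56] + 0.22 = 1.34 + 0.22 = 1.56.
Reliability = 1.56 / 2.22 = 0.703.

0.703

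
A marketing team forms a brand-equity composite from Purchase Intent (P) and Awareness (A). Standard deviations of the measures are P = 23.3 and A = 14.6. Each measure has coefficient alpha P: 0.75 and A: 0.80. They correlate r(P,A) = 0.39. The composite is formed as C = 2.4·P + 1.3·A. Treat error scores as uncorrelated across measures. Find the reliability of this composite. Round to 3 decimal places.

Var(C) = 2.4²·23.3² + 1.3²·14.6² + 2·[3.12·23.3·14.6·0.39] = 3487.29 + 827.862 = 4315.15.
With uncorrelated errors the cross-covariances are all true-score covariance, so they carry over unchanged; only the diagonal terms shrink to ρᵢσᵢ².
True-score variance = [2.4²·23.3²·0.75 + 1.3²·14.6²·0.80] + 827.862 = 2633.48 + 827.862 = 3461.34.
Reliability = 3461.34 / 4315.15 = 0.802.

0.802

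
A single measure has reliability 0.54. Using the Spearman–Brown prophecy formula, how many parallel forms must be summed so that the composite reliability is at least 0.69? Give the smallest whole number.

k ≥ ρ*(1−ρ₁)/(ρ₁(1−ρ*)) = 0.69·0.46 / (0.54·0.31) = 1.896.
Smallest integer k = 2.

2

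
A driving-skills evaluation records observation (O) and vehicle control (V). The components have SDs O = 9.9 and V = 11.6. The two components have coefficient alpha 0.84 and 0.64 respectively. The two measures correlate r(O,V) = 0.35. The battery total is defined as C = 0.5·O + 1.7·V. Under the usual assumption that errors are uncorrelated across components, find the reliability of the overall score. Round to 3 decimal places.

0.701

Var(C) = 0.5²·9.9² + 1.7²·11.6² + 2·[0.85·9.9·11.6·0.35] = 413.381 + 68.3298 = 481.711.
Under uncorrelated errors the observed covariances equal the true-score covariances, so only the own-variance terms attenuate.
True-score variance = [0.5²·9.9²·0.84 + 1.7²·11.6²·0.64] + 68.3298 = 269.464 + 68.3298 = 337.794.
Reliability = 337.794 / 481.711 = 0.701.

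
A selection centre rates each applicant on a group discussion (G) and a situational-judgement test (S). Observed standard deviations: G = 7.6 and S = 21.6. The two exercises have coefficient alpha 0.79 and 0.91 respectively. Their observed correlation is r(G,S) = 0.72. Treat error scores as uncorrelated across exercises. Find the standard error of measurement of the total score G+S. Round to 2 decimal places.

Var(total) = 524.32 + 236.39 = 760.71.
True-score variance = 470.2 + 236.39 = 706.59, so reliability = 0.9289.
Error variance = 760.71 − 706.59 = 54.12; SEM = √54.12 = 7.36.

7.36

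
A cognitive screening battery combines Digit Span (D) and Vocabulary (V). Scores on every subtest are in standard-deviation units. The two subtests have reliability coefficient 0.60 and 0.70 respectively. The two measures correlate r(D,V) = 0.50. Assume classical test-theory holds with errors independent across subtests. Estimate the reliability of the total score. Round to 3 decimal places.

0.767

Var(D+V) = 2 + 2·[0.50] = 2 + 1 = 3.
Because errors are independent across components, Cov(Tᵢ,Tⱼ) = Cov(Xᵢ,Xⱼ); the off-diagonal part of the true-score variance is the same as above.
True-score variance = [0.60 + 0.70] + 1 = 1.3 + 1 = 2.3.
Reliability = 2.3 / 3 = 0.767.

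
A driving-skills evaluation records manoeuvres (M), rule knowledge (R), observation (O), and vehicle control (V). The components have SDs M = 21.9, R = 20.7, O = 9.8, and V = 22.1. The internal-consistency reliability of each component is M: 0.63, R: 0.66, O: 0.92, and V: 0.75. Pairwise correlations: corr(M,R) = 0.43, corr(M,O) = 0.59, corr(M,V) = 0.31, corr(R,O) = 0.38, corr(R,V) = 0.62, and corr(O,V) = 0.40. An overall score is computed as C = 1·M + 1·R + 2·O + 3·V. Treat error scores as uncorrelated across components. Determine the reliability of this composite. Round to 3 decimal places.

0.862

Var(C) = 21.9² + 20.7² + 2²·9.8² + 3²·22.1² + 2·[21.9·20.7·0.43 + 2·21.9·9.8·0.59 + 3·21.9·22.1·0.31 + 2·20.7·9.8·0.38 + 3·20.7·22.1·0.62 + 6·9.8·22.1·0.40] = 5687.95 + 4846.31 = 10534.3.
With uncorrelated errors the cross-covariances are all true-score covariance, so they carry over unchanged; only the diagonal terms shrink to ρᵢσᵢ².
True-score variance = [21.9²·0.63 + 20.7²·0.66 + 2²·9.8²·0.92 + 3²·22.1²·0.75] + 4846.31 = 4235.15 + 4846.31 = 9081.46.
Reliability = 9081.46 / 10534.3 = 0.862.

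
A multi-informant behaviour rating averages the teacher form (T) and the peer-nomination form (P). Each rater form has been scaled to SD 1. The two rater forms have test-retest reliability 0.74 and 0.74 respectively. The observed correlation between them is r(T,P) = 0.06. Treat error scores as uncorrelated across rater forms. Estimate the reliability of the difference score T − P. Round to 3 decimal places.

0.723

Var(T−P) = 1 + 1 − 2·0.06 = 2 − 0.12 = 1.88.
With uncorrelated errors the cross-covariances are all true-score covariance, so they carry over unchanged; only the diagonal terms shrink to ρᵢσᵢ².
True-score variance = [0.74 + 0.74] − 0.12 = 1.48 − 0.12 = 1.36.
Reliability = 1.36 / 1.88 = 0.723.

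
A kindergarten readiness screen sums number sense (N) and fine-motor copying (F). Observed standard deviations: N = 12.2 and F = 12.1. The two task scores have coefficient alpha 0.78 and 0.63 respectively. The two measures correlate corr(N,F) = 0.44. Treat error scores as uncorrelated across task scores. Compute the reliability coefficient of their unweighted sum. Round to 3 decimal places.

0.796

Var(N+F) = 12.2² + 12.1² + 2·[12.2·12.1·0.44] = 295.25 + 129.906 = 425.156.
With uncorrelated errors the cross-covariances are all true-score covariance, so they carry over unchanged; only the diagonal terms shrink to ρᵢσᵢ².
True-score variance = [12.2²·0.78 + 12.1²·0.63] + 129.906 = 208.333 + 129.906 = 338.239.
Reliability = 338.239 / 425.156 = 0.796.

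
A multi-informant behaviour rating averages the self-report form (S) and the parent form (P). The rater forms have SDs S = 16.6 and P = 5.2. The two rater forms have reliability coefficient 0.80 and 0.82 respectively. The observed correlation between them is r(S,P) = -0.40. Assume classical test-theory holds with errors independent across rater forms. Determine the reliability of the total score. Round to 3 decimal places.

0.743

Var(S+P) = 16.6² + 5.2² + 2·[16.6·5.2·(-0.40)] = 302.6 − 69.056 = 233.544.
With uncorrelated errors the cross-covariances are all true-score covariance, so they carry over unchanged; only the diagonal terms shrink to ρᵢσᵢ².
True-score variance = [16.6²·0.80 + 5.2²·0.82] − 69.056 = 242.621 − 69.056 = 173.565.
Reliability = 173.565 / 233.544 = 0.743.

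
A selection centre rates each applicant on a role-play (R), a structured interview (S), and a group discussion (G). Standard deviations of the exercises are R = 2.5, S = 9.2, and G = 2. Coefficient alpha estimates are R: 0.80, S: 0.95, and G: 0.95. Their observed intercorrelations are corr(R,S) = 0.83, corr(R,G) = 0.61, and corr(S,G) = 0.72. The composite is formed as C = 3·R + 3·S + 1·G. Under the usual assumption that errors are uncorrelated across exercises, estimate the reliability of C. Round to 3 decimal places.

Var(C) = 3²·2.5² + 3²·9.2² + 2² + 2·[9·2.5·9.2·0.83 + 3·2.5·2·0.61 + 3·9.2·2·0.72] = 822.01 + 441.408 = 1263.42.
With uncorrelated errors the cross-covariances are all true-score covariance, so they carry over unchanged; only the diagonal terms shrink to ρᵢσᵢ².
True-score variance = [3²·2.5²·0.80 + 3²·9.2²·0.95 + 2²·0.95] + 441.408 = 772.472 + 441.408 = 1213.88.
Reliability = 1213.88 / 1263.42 = 0.961.

0.961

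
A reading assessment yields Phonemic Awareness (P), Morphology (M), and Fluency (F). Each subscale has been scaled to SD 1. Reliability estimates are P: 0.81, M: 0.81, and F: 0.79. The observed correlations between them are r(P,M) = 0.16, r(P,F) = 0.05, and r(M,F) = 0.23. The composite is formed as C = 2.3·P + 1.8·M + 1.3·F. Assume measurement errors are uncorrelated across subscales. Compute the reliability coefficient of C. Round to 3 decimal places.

0.847

Var(C) = 2.3² + 1.8² + 1.3² + 2·[4.14·0.16 + 2.99·0.05 + 2.34·0.23] = 10.22 + 2.7002 = 12.9202.
Under uncorrelated errors the observed covariances equal the true-score covariances, so only the own-variance terms attenuate.
True-score variance = [2.3²·0.81 + 1.8²·0.81 + 1.3²·0.79] + 2.7002 = 8.2444 + 2.7002 = 10.9446.
Reliability = 10.9446 / 12.9202 = 0.847.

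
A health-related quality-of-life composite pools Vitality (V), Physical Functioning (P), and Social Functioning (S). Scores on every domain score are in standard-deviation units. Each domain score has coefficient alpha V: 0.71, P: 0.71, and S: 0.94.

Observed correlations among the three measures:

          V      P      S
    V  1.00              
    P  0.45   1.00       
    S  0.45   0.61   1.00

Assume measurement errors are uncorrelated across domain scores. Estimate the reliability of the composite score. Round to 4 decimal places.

0.8937

Var(V+P+S) = 3 + 2·[0.45 + 0.45 + 0.61] = 3 + 3.02 = 6.02.
Under uncorrelated errors the observed covariances equal the true-score covariances, so only the own-variance terms attenuate.
True-score variance = [0.71 + 0.71 + 0.94] + 3.02 = 2.36 + 3.02 = 5.38.
Reliability = 5.38 / 6.02 = 0.8937.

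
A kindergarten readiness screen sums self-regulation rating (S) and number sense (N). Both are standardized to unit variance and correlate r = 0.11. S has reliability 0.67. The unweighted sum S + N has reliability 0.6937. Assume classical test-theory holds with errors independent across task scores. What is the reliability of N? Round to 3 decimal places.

Var(S+N) = 2 + 2·0.11 = 2.220.
True-score variance = ρ_S + ρ_N + 2·0.11, so 0.6937 = (0.67 + ρ_N + 0.22) / 2.220.
ρ_N = 0.6937·2.220 − 0.67 − 0.22 = 0.650.

0.650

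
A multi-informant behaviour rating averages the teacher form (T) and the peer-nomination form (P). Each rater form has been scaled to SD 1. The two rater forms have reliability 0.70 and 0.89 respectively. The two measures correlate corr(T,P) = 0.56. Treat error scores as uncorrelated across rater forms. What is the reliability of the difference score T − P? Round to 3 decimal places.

0.534

Var(T−P) = 1 + 1 − 2·0.56 = 2 − 1.12 = 0.88.
Because errors are independent across components, Cov(Tᵢ,Tⱼ) = Cov(Xᵢ,Xⱼ); the off-diagonal part of the true-score variance is the same as above.
True-score variance = [0.70 + 0.89] − 1.12 = 1.59 − 1.12 = 0.47.
Reliability = 0.47 / 0.88 = 0.534.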